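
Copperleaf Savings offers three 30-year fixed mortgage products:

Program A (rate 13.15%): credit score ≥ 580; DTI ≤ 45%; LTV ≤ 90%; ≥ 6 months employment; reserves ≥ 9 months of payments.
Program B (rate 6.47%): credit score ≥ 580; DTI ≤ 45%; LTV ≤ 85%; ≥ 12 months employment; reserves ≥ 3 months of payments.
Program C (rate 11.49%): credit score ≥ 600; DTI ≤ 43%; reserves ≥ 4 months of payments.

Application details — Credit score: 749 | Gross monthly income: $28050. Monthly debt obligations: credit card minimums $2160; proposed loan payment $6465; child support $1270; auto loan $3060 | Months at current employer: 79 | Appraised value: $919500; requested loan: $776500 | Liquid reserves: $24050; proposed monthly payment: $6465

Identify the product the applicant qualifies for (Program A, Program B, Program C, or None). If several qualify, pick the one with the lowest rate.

None

Total debts = (2,160 + 6,465 + 1,270 + 3,060) = 12,955; DTI = 12,955/28,050 = 46.2%.
LTV = 776,500/919,500 = 84.4%.
Reserves = 24,050/6,465 = 3.7 months.
Program A: score 749 ≥ 580; DTI 46.2% > 45%; LTV 84.4% ≤ 90%; employment 79 ≥ 6 mo; reserves 3.7 < 9 mo → does not qualify.
Program B: score 749 ≥ 580; DTI 46.2% > 45%; LTV 84.4% ≤ 85%; employment 79 ≥ 12 mo; reserves 3.7 ≥ 3 mo → does not qualify.
Program C: score 749 ≥ 600; DTI 46.2% > 43%; reserves 3.7 < 4 mo → does not qualify.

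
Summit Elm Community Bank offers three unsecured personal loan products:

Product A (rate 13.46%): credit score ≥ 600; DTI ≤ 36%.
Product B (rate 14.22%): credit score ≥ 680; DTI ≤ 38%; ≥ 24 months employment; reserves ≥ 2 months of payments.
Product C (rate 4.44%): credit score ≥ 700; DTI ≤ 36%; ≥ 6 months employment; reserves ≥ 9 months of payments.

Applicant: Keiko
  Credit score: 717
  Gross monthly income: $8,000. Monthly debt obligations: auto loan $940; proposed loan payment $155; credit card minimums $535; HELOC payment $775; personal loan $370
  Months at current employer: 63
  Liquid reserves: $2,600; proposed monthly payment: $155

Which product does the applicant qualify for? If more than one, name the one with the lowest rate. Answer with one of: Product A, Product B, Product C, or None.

Total debts = (940 + 155 + 535 + 775 + 370) = 2,775; DTI = 2,775/8,000 = 34.7%.
Reserves = 2,600/155 = 16.8 months.
Product A: score 717 ≥ 600; DTI 34.7% ≤ 36% → qualifies.
Product B: score 717 ≥ 680; DTI 34.7% ≤ 38%; employment 63 ≥ 24 mo; reserves 16.8 ≥ 2 mo → qualifies.
Product C: score 717 ≥ 700; DTI 34.7% ≤ 36%; employment 63 ≥ 6 mo; reserves 16.8 ≥ 9 mo → qualifies.
Qualifying: Product A, Product B, Product C. Lowest rate is 4.44% → Product C.

Product C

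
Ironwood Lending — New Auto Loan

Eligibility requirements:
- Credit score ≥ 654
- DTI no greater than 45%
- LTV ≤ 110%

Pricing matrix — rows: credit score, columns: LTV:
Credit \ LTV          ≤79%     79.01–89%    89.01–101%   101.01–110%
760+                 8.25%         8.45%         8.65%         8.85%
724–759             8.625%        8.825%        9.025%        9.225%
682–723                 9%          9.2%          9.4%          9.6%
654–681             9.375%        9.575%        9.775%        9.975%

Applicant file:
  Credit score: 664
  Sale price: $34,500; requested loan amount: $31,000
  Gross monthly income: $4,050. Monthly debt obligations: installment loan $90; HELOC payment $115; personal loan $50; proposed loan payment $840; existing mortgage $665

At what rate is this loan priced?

9.775%

Credit score 664 ≥ 654; Total monthly debts = (90 + 115 + 50 + 840 + 665) = 1,760. DTI = 1,760/4,050 = 43.5% ≤ 45%
LTV = 31,000/34,500 = 89.9% ≤ 110%
Score 664 is in the 654–681 band; LTV 89.9% is in the 89.01–101% band → 9.775%.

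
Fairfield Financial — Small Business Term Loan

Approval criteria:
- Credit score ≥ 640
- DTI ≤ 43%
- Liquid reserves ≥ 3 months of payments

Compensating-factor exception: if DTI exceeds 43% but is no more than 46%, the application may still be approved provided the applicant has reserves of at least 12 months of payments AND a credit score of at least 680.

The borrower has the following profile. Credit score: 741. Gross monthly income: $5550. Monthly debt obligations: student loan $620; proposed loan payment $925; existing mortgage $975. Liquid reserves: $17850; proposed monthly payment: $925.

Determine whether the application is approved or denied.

Credit score 741 ≥ 640 (meets base)
Total debts = (620 + 925 + 975) = 2,520. DTI = 2,520/5,550 = 45.4% > 43% — standard DTI limit exceeded.
Liquid reserves cover 17,850/925 = 19.3 months — ≥ 3 required
DTI 45.4% is within the 43%–46% exception band; checking compensating factors.
Reserves 19.3 ≥ 12 months; credit score 741 ≥ 680.
Both compensating conditions met → exception applies.

Approved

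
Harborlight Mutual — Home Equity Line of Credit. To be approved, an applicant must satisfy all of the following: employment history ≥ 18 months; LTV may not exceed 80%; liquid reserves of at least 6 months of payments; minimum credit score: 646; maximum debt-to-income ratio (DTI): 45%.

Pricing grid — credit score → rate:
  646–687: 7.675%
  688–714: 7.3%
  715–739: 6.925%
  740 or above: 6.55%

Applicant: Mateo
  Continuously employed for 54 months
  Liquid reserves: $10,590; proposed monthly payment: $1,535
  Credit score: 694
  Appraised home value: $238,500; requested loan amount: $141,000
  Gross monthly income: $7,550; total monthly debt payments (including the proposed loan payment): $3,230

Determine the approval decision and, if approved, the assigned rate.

Credit score 694 ≥ 646 (meets minimum)
Debt-to-income = 3,230/7,550 = 42.8% — meets 45% limit
Reserves: 10,590 ÷ 1,535 = 6.9 months (meets 6-month minimum)
LTV: 141,000 ÷ 238,500 = 59.1%, within 80% cap
Employment 54 ≥ 18 months
All requirements met. Score 694 falls in the 688–714 tier → 7.3%.

Approved at 7.3%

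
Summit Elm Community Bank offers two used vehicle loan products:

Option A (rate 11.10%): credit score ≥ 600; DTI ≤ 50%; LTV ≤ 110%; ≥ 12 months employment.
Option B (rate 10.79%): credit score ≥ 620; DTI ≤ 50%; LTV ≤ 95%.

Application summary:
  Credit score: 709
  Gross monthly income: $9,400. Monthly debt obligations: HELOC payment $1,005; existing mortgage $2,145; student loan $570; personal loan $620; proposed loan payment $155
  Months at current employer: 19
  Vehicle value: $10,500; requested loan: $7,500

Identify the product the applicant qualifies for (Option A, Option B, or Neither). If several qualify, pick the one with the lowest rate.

Option B

Total debts = (1,005 + 2,145 + 570 + 620 + 155) = 4,495; DTI = 4,495/9,400 = 47.8%.
LTV = 7,500/10,500 = 71.4%.
Option A: score 709 ≥ 600; DTI 47.8% ≤ 50%; LTV 71.4% ≤ 110%; employment 19 ≥ 12 mo → qualifies.
Option B: score 709 ≥ 620; DTI 47.8% ≤ 50%; LTV 71.4% ≤ 95% → qualifies.
Qualifying: Option A, Option B. Lowest rate is 10.79% → Option B.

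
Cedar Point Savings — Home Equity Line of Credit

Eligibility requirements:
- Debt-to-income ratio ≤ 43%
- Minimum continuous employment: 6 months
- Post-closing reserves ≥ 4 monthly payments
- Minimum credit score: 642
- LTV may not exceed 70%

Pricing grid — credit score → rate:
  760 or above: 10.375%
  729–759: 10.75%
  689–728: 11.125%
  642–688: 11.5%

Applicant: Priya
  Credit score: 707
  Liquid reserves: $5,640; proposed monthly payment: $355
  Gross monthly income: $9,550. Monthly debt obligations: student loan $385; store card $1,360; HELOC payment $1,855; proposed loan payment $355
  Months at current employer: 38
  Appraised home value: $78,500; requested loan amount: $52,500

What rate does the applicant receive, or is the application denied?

Credit score 707 ≥ 642 (meets minimum)
LTV: 52,500 ÷ 78,500 = 66.9%, within 70% cap
Employment 38 ≥ 6 months
Reserves = 5,640/355 = 15.9 months ≥ 4
Total monthly debts = (385 + 1,360 + 1,855 + 355) = 3,955. DTI: 3,955 ÷ 9,550 = 41.4%, within the 43% cap
All requirements met. Score 707 falls in the 689–728 tier → 11.125%.

Approved at 11.125%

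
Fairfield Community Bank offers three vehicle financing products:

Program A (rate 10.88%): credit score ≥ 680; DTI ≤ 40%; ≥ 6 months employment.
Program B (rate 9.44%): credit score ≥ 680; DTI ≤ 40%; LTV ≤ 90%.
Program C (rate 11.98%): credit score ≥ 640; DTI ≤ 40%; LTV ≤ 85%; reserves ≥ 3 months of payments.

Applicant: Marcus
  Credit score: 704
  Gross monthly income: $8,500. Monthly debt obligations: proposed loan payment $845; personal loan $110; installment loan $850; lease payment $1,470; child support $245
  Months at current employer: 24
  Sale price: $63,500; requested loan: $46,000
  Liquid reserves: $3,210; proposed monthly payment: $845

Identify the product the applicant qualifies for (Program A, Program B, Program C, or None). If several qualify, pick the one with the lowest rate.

None

Total debts = (845 + 110 + 850 + 1,470 + 245) = 3,520; DTI = 3,520/8,500 = 41.4%.
LTV = 46,000/63,500 = 72.4%.
Reserves = 3,210/845 = 3.8 months.
Program A: score 704 ≥ 680; DTI 41.4% > 40%; employment 24 ≥ 6 mo → does not qualify.
Program B: score 704 ≥ 680; DTI 41.4% > 40%; LTV 72.4% ≤ 90% → does not qualify.
Program C: score 704 ≥ 640; DTI 41.4% > 40%; LTV 72.4% ≤ 85%; reserves 3.8 ≥ 3 mo → does not qualify.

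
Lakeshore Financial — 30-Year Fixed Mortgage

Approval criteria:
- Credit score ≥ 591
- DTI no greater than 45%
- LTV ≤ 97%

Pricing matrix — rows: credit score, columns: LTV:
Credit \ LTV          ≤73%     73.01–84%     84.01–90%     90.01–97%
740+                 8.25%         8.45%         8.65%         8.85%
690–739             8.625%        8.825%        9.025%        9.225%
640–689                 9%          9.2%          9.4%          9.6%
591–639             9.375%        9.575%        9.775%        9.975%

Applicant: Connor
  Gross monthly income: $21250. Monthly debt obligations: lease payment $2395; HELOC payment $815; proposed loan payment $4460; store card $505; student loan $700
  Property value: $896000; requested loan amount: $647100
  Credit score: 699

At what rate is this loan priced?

Credit score 699 ≥ 591; Total monthly debts = (2,395 + 815 + 4,460 + 505 + 700) = 8,875. Debt-to-income = 8,875/21,250 = 41.8% — meets 45% limit
LTV: 647,100 ÷ 896,000 = 72.2%, within 97% cap
Score 699 is in the 690–739 band; LTV 72.2% is in the ≤73% band → 8.625%.

8.625%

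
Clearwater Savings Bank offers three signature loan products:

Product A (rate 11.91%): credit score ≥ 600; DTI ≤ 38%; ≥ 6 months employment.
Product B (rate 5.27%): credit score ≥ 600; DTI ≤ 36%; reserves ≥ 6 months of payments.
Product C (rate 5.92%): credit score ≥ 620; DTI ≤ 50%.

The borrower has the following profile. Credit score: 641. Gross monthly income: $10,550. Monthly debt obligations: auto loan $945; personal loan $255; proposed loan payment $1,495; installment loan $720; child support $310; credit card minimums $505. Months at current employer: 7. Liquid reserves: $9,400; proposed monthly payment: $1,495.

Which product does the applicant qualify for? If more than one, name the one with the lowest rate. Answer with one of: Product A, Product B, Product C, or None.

Total debts = (945 + 255 + 1,495 + 720 + 310 + 505) = 4,230; DTI = 4,230/10,550 = 40.1%.
Reserves = 9,400/1,495 = 6.3 months.
Product A: score 641 ≥ 600; DTI 40.1% > 38%; employment 7 ≥ 6 mo → does not qualify.
Product B: score 641 ≥ 600; DTI 40.1% > 36%; reserves 6.3 ≥ 6 mo → does not qualify.
Product C: score 641 ≥ 620; DTI 40.1% ≤ 50% → qualifies.

Product C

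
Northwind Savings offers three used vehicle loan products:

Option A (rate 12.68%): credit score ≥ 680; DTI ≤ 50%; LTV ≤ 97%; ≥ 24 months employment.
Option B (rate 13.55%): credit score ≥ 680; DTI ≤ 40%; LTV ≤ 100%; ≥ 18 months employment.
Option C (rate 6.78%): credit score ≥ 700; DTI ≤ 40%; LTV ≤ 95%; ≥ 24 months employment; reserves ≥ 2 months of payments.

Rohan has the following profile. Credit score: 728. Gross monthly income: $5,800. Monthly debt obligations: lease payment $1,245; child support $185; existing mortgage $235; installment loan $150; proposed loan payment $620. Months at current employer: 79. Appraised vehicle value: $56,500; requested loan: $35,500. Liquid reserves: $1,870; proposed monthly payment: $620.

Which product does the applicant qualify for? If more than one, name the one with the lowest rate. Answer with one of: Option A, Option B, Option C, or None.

Option A

Total debts = (1,245 + 185 + 235 + 150 + 620) = 2,435; DTI = 2,435/5,800 = 42%.
LTV = 35,500/56,500 = 62.8%.
Reserves = 1,870/620 = 3.0 months.
Option A: score 728 ≥ 680; DTI 42% ≤ 50%; LTV 62.8% ≤ 97%; employment 79 ≥ 24 mo → qualifies.
Option B: score 728 ≥ 680; DTI 42% > 40%; LTV 62.8% ≤ 100%; employment 79 ≥ 18 mo → does not qualify.
Option C: score 728 ≥ 700; DTI 42% > 40%; LTV 62.8% ≤ 95%; employment 79 ≥ 24 mo; reserves 3.0 ≥ 2 mo → does not qualify.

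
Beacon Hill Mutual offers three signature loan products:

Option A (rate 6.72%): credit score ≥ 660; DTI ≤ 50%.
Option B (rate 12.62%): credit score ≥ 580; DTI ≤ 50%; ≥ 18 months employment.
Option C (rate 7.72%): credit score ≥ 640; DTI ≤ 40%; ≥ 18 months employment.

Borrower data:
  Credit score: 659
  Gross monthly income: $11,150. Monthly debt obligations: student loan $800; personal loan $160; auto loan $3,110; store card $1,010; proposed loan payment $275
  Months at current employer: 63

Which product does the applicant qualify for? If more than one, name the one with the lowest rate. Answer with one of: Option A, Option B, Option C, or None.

Total debts = (800 + 160 + 3,110 + 1,010 + 275) = 5,355; DTI = 5,355/11,150 = 48%.
Option A: score 659 < 660; DTI 48% ≤ 50% → does not qualify.
Option B: score 659 ≥ 580; DTI 48% ≤ 50%; employment 63 ≥ 18 mo → qualifies.
Option C: score 659 ≥ 640; DTI 48% > 40%; employment 63 ≥ 18 mo → does not qualify.

Option B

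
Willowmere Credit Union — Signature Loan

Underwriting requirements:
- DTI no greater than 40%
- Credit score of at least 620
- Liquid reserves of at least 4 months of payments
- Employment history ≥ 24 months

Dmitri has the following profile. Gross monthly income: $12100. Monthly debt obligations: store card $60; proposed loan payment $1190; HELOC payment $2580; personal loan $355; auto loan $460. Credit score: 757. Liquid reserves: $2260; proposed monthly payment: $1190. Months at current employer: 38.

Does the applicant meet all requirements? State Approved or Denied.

Denied

Total monthly debts = (60 + 1,190 + 2,580 + 355 + 460) = 4,645. DTI = 4,645/12,100 = 38.4% ≤ 40%
Credit score 757 ≥ 620 (meets)
Liquid reserves cover 2,260/1,190 = 1.9 months — < 4 required
Employment 38 ≥ 24 months
Fails on reserves.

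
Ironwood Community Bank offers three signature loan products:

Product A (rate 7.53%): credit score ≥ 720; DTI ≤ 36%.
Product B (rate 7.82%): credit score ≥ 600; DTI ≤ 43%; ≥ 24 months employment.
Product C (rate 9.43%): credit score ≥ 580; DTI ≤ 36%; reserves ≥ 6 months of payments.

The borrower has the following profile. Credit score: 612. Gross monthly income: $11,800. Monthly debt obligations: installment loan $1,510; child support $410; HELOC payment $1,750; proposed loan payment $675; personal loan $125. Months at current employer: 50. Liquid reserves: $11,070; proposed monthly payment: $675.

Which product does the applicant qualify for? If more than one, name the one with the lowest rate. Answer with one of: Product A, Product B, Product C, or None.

Total debts = (1,510 + 410 + 1,750 + 675 + 125) = 4,470; DTI = 4,470/11,800 = 37.9%.
Reserves = 11,070/675 = 16.4 months.
Product A: score 612 < 720; DTI 37.9% > 36% → does not qualify.
Product B: score 612 ≥ 600; DTI 37.9% ≤ 43%; employment 50 ≥ 24 mo → qualifies.
Product C: score 612 ≥ 580; DTI 37.9% > 36%; reserves 16.4 ≥ 6 mo → does not qualify.

Product B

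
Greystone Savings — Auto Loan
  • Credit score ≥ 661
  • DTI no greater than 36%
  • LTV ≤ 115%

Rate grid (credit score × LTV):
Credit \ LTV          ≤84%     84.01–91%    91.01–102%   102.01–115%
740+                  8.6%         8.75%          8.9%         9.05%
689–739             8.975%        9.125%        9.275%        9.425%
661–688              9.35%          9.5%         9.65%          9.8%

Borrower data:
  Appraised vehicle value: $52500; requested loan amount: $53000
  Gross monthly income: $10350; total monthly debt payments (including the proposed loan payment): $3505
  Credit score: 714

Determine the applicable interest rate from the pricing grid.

9.275%

Credit score 714 ≥ 661; DTI: 3,505 ÷ 10,350 = 33.9%, within the 36% cap
LTV: 53,000 ÷ 52,500 = 101%, within 115% cap
Score 714 is in the 689–739 band; LTV 101% is in the 91.01–102% band → 9.275%.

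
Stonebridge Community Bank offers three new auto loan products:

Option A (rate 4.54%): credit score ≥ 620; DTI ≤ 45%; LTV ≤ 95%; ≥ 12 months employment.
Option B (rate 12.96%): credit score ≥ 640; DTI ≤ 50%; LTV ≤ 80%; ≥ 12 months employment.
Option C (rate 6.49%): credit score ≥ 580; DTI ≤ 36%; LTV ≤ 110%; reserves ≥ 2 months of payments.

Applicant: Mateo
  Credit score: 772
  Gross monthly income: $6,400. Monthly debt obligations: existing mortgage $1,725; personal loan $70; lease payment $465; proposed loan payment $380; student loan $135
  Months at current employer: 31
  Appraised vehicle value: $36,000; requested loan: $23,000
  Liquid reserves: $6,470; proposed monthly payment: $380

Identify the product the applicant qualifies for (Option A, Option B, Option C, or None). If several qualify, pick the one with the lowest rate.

Total debts = (1,725 + 70 + 465 + 380 + 135) = 2,775; DTI = 2,775/6,400 = 43.4%.
LTV = 23,000/36,000 = 63.9%.
Reserves = 6,470/380 = 17.0 months.
Option A: score 772 ≥ 620; DTI 43.4% ≤ 45%; LTV 63.9% ≤ 95%; employment 31 ≥ 12 mo → qualifies.
Option B: score 772 ≥ 640; DTI 43.4% ≤ 50%; LTV 63.9% ≤ 80%; employment 31 ≥ 12 mo → qualifies.
Option C: score 772 ≥ 580; DTI 43.4% > 36%; LTV 63.9% ≤ 110%; reserves 17.0 ≥ 2 mo → does not qualify.
Qualifying: Option A, Option B. Lowest rate is 4.54% → Option A.

Option A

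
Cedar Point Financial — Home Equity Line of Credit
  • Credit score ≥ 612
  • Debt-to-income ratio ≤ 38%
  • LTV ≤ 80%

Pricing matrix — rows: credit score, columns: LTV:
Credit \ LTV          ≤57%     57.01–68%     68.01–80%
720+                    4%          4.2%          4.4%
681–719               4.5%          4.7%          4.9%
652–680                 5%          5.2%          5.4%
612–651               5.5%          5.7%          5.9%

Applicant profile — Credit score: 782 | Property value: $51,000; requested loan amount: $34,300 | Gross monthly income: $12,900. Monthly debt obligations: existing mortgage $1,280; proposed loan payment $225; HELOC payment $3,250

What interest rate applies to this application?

Credit score 782 ≥ 612; Total monthly debts = (1,280 + 225 + 3,250) = 4,755. Debt-to-income = 4,755/12,900 = 36.9% — meets 38% limit
Loan-to-value = 34,300/51,000 = 67.3% — pass (80% max)
Score 782 is in the 720+ band; LTV 67.3% is in the 57.01–68% band → 4.2%.

4.2%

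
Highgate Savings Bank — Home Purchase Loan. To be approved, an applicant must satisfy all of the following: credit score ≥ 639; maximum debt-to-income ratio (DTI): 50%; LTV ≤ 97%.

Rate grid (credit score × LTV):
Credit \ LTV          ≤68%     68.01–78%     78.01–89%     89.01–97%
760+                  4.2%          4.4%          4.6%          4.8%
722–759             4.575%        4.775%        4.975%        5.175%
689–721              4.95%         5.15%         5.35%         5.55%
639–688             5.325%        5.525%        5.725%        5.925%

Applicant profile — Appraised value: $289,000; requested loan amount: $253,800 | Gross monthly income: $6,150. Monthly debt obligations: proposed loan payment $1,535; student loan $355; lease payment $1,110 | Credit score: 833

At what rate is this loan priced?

Credit score 833 ≥ 639; Total monthly debts = (1,535 + 355 + 1,110) = 3,000. Debt-to-income = 3,000/6,150 = 48.8% — meets 50% limit
LTV = 253,800/289,000 = 87.8% ≤ 97%
Credit 833 → row 760+; LTV 87.8% → column 78.01–89%. Grid cell → 4.6%.

4.6%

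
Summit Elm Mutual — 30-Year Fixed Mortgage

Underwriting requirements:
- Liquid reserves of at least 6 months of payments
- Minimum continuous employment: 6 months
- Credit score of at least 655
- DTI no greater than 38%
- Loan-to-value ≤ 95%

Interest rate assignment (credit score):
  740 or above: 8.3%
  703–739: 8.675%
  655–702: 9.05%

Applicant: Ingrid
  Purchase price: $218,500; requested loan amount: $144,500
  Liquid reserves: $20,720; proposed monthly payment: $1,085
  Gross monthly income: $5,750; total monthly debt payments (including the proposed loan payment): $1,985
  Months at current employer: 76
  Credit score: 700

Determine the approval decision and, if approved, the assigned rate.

Credit score 700 ≥ 655 (meets minimum)
Employment 76 ≥ 6 months
Liquid reserves cover 20,720/1,085 = 19.1 months — ≥ 6 required
Loan-to-value = 144,500/218,500 = 66.1% — pass (95% max)
Debt-to-income = 1,985/5,750 = 34.5% — meets 38% limit
All requirements met. Score 700 falls in the 655–702 tier → 9.05%.

Approved at 9.05%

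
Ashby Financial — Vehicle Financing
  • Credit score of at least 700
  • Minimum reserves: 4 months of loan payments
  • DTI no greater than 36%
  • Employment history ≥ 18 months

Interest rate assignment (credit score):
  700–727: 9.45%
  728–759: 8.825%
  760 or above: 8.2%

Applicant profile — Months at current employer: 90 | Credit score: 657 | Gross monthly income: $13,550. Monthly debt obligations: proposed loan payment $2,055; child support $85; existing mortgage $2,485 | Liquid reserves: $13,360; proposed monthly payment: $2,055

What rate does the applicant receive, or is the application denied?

Credit score 657 < 700 (below minimum)
Reserves = 13,360/2,055 = 6.5 months ≥ 4
Total monthly debts = (2,055 + 85 + 2,485) = 4,625. DTI: 4,625 ÷ 13,550 = 34.1%, within the 36% cap
Employment 90 ≥ 18 months
Not all requirements met → denied.

Denied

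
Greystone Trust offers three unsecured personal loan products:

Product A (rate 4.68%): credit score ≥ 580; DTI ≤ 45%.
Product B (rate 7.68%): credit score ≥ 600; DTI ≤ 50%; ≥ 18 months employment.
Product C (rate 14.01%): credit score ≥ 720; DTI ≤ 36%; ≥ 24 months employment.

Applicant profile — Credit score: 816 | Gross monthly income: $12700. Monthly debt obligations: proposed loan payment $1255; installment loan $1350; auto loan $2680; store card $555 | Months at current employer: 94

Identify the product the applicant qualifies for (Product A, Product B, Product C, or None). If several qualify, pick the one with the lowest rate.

Product B

Total debts = (1,255 + 1,350 + 2,680 + 555) = 5,840; DTI = 5,840/12,700 = 46%.
Product A: score 816 ≥ 580; DTI 46% > 45% → does not qualify.
Product B: score 816 ≥ 600; DTI 46% ≤ 50%; employment 94 ≥ 18 mo → qualifies.
Product C: score 816 ≥ 720; DTI 46% > 36%; employment 94 ≥ 24 mo → does not qualify.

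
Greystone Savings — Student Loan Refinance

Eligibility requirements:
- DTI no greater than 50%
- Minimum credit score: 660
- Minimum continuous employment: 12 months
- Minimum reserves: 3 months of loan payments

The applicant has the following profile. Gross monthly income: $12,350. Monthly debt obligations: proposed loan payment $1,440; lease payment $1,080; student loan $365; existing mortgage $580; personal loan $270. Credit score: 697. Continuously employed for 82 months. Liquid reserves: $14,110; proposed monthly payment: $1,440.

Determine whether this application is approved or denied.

Approved

Total monthly debts = (1,440 + 1,080 + 365 + 580 + 270) = 3,735. DTI = 3,735/12,350 = 30.2% ≤ 50%
Credit score 697 ≥ 660 (meets)
Employment 82 ≥ 12 months
Liquid reserves cover 14,110/1,440 = 9.8 months — ≥ 3 required
All criteria satisfied.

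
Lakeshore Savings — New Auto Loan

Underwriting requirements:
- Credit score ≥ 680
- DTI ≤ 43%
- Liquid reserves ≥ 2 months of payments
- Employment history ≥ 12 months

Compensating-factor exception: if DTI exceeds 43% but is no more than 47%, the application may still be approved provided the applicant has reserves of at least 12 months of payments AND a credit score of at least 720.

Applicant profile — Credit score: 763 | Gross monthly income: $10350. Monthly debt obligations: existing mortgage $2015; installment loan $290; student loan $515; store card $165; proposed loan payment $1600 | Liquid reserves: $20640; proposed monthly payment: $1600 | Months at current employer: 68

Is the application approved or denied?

Approved

Credit score 763 ≥ 680 (meets base)
Total debts = (2,015 + 290 + 515 + 165 + 1,600) = 4,585. DTI = 4,585/10,350 = 44.3% > 43% — standard DTI limit exceeded.
Reserves: 20,640 ÷ 1,600 = 12.9 months (meets 2-month minimum)
Employment 68 ≥ 12 months
DTI 44.3% is within the 43%–47% exception band; checking compensating factors.
Override check — reserves: 12.9 mo (ok); score: 763 (ok).
Both compensating conditions met → exception applies.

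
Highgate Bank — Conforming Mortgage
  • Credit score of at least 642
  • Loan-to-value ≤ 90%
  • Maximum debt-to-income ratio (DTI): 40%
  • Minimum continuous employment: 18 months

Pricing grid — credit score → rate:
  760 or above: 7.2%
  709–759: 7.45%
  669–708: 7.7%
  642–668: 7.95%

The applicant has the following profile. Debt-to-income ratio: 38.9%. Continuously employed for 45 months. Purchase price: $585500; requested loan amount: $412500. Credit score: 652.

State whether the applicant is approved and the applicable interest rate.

Credit score 652 ≥ 642 (meets minimum)
Employment 45 ≥ 18 months
DTI 38.9% ≤ 40%
Loan-to-value = 412,500/585,500 = 70.5% — pass (90% max)
All requirements met. Score 652 falls in the 642–668 tier → 7.95%.

Approved at 7.95%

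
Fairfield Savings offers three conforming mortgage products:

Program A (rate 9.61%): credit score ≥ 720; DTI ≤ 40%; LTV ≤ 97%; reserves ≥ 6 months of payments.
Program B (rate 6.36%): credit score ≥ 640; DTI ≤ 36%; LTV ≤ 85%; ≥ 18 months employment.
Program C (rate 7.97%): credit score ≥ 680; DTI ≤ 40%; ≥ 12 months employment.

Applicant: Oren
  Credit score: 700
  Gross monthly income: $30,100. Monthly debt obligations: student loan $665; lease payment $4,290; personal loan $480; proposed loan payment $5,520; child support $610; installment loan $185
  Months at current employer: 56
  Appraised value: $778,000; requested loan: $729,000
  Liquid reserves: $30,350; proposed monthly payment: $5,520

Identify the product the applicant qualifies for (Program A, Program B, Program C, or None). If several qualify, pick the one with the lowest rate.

Program C

Total debts = (665 + 4,290 + 480 + 5,520 + 610 + 185) = 11,750; DTI = 11,750/30,100 = 39%.
LTV = 729,000/778,000 = 93.7%.
Reserves = 30,350/5,520 = 5.5 months.
Program A: score 700 < 720; DTI 39% ≤ 40%; LTV 93.7% ≤ 97%; reserves 5.5 < 6 mo → does not qualify.
Program B: score 700 ≥ 640; DTI 39% > 36%; LTV 93.7% > 85%; employment 56 ≥ 18 mo → does not qualify.
Program C: score 700 ≥ 680; DTI 39% ≤ 40%; employment 56 ≥ 12 mo → qualifies.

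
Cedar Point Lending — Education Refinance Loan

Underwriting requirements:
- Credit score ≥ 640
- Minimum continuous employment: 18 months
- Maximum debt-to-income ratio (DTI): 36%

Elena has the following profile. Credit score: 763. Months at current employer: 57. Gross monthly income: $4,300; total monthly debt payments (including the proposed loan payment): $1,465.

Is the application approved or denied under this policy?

Credit score 763 ≥ 640 (meets)
Employment 57 ≥ 18 months
DTI = 1,465/4,300 = 34.1% ≤ 36%
All criteria satisfied.

Approved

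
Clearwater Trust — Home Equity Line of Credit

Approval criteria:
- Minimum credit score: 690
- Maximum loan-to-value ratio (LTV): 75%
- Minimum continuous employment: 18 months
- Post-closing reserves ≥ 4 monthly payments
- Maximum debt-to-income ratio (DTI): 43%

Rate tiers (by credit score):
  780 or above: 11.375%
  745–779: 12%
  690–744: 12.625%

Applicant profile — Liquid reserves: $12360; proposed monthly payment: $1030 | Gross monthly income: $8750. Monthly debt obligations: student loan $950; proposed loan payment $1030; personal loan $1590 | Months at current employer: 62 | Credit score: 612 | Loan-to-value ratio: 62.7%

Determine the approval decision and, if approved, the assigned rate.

Credit score 612 < 690 (below minimum)
LTV 62.7% — within 75%
Reserves: 12,360 ÷ 1,030 = 12.0 months (meets 4-month minimum)
Total monthly debts = (950 + 1,030 + 1,590) = 3,570. DTI: 3,570 ÷ 8,750 = 40.8%, within the 43% cap
Employment 62 ≥ 18 months
Not all requirements met → denied.

Denied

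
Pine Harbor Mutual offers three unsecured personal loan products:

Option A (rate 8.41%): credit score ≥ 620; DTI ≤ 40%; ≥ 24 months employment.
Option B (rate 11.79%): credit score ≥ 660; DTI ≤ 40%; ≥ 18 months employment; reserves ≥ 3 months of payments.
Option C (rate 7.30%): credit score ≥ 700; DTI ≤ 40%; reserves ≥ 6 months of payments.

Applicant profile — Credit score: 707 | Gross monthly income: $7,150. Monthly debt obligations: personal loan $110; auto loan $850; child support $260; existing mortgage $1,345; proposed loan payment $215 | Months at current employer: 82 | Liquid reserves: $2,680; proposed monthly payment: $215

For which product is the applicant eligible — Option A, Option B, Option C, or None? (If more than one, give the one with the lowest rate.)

Total debts = (110 + 850 + 260 + 1,345 + 215) = 2,780; DTI = 2,780/7,150 = 38.9%.
Reserves = 2,680/215 = 12.5 months.
Option A: score 707 ≥ 620; DTI 38.9% ≤ 40%; employment 82 ≥ 24 mo → qualifies.
Option B: score 707 ≥ 660; DTI 38.9% ≤ 40%; employment 82 ≥ 18 mo; reserves 12.5 ≥ 3 mo → qualifies.
Option C: score 707 ≥ 700; DTI 38.9% ≤ 40%; reserves 12.5 ≥ 6 mo → qualifies.
Qualifying: Option A, Option B, Option C. Lowest rate is 7.30% → Option C.

Option C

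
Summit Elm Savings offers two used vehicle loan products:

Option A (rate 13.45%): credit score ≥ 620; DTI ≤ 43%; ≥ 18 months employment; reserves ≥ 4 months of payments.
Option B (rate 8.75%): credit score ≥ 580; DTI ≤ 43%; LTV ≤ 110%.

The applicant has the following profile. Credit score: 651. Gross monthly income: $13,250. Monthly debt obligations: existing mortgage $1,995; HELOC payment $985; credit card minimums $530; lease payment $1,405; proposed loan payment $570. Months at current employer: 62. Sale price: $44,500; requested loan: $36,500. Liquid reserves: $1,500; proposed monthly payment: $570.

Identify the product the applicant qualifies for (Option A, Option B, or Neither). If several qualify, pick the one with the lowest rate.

Option B

Total debts = (1,995 + 985 + 530 + 1,405 + 570) = 5,485; DTI = 5,485/13,250 = 41.4%.
LTV = 36,500/44,500 = 82%.
Reserves = 1,500/570 = 2.6 months.
Option A: score 651 ≥ 620; DTI 41.4% ≤ 43%; employment 62 ≥ 18 mo; reserves 2.6 < 4 mo → does not qualify.
Option B: score 651 ≥ 580; DTI 41.4% ≤ 43%; LTV 82% ≤ 110% → qualifies.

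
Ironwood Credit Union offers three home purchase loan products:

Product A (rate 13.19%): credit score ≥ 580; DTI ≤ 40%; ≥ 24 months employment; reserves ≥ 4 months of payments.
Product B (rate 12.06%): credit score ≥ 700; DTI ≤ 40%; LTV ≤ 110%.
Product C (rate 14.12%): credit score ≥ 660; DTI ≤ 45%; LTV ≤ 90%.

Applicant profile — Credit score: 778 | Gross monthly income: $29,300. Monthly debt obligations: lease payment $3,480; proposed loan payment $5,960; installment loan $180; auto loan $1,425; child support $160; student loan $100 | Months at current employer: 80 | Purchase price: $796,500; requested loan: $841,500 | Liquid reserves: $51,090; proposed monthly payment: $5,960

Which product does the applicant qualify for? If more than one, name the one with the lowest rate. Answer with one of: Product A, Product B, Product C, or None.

Product B

Total debts = (3,480 + 5,960 + 180 + 1,425 + 160 + 100) = 11,305; DTI = 11,305/29,300 = 38.6%.
LTV = 841,500/796,500 = 105.6%.
Reserves = 51,090/5,960 = 8.6 months.
Product A: score 778 ≥ 580; DTI 38.6% ≤ 40%; employment 80 ≥ 24 mo; reserves 8.6 ≥ 4 mo → qualifies.
Product B: score 778 ≥ 700; DTI 38.6% ≤ 40%; LTV 105.6% ≤ 110% → qualifies.
Product C: score 778 ≥ 660; DTI 38.6% ≤ 45%; LTV 105.6% > 90% → does not qualify.
Qualifying: Product A, Product B. Lowest rate is 12.06% → Product B.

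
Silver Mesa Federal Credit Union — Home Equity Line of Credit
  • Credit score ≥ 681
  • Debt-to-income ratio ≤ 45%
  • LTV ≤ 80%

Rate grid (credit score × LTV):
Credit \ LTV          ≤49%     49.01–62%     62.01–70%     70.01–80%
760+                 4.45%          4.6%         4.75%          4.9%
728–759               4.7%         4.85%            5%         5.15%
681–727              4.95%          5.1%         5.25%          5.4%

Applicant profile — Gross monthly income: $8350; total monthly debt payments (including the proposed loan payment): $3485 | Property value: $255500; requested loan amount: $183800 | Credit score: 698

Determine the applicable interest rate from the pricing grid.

Credit score 698 ≥ 681; Debt-to-income = 3,485/8,350 = 41.7% — meets 45% limit
LTV: 183,800 ÷ 255,500 = 71.9%, within 80% cap
Credit 698 → row 681–727; LTV 71.9% → column 70.01–80%. Grid cell → 5.4%.

5.4%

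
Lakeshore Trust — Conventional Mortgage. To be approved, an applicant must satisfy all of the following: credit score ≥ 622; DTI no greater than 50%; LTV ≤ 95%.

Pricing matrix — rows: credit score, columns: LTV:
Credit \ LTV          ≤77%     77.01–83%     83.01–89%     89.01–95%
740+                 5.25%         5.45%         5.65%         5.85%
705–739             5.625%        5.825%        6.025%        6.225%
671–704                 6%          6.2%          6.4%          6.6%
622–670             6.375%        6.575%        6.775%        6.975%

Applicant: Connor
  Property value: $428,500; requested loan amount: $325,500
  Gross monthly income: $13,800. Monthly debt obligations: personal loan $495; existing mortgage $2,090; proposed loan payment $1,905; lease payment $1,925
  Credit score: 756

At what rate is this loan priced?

Credit score 756 ≥ 622; Total monthly debts = (495 + 2,090 + 1,905 + 1,925) = 6,415. DTI: 6,415 ÷ 13,800 = 46.5%, within the 50% cap
Loan-to-value = 325,500/428,500 = 76% — pass (95% max)
Credit 756 → row 740+; LTV 76% → column ≤77%. Grid cell → 5.25%.

5.25%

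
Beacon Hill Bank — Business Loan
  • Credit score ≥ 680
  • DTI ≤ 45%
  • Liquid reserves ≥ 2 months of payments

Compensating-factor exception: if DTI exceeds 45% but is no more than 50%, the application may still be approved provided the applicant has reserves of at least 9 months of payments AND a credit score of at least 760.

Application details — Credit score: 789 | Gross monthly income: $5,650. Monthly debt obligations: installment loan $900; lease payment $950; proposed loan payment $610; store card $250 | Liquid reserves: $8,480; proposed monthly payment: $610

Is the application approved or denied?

Approved

Credit score 789 ≥ 680 (meets base)
Total debts = (900 + 950 + 610 + 250) = 2,710. DTI = 2,710/5,650 = 48% > 45% — standard DTI limit exceeded.
Reserves: 8,480 ÷ 610 = 13.9 months (meets 2-month minimum)
48% falls in the override range (45%–50%), so the compensating-factor test applies.
Override check — reserves: 13.9 mo (ok); score: 789 (ok).
Both override conditions satisfied; DTI exception granted.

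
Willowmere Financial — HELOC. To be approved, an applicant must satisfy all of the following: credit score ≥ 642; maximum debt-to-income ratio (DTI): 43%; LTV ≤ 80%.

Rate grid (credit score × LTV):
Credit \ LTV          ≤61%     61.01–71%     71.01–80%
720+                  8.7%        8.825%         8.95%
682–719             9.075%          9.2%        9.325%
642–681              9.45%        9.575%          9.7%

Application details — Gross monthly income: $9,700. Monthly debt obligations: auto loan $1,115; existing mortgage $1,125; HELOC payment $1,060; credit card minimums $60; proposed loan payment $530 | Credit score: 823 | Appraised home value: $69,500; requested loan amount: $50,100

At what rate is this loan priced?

Credit score 823 ≥ 642; Total monthly debts = (1,115 + 1,125 + 1,060 + 60 + 530) = 3,890. Debt-to-income = 3,890/9,700 = 40.1% — meets 43% limit
LTV: 50,100 ÷ 69,500 = 72.1%, within 80% cap
Credit 823 → row 720+; LTV 72.1% → column 71.01–80%. Grid cell → 8.95%.

8.95%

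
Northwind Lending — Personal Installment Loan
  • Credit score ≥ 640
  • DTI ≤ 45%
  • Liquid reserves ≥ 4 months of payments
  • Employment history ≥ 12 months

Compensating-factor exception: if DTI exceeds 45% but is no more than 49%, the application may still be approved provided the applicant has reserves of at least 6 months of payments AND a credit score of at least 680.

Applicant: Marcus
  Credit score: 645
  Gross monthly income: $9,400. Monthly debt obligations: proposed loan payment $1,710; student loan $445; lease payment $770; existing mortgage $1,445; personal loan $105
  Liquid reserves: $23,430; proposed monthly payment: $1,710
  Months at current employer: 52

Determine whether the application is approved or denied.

Credit score 645 ≥ 640 (meets base)
Total debts = (1,710 + 445 + 770 + 1,445 + 105) = 4,475. DTI: 4,475 ÷ 9,400 = 47.6%, over the 45% base limit.
Reserves = 23,430/1,710 = 13.7 months ≥ 4
Employment 52 ≥ 12 months
47.6% falls in the override range (45%–49%), so the compensating-factor test applies.
Reserves 13.7 ≥ 6 months; credit score 645 < 680.
Compensating-factor requirement not fully met.

Denied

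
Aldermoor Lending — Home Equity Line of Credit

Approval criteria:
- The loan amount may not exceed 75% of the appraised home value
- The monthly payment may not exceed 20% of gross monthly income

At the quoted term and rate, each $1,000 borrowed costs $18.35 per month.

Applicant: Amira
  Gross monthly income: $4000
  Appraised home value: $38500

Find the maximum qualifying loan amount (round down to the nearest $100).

Payment cap: 20% × $4,000 = $800/month.
At $18.35 per $1,000, that supports 800/18.35 × 1,000 ≈ $43,596 → $43,500.
LTV cap: 75% × $38,500 = $28,875 → $28,800.
Binding constraint: loan-to-value.

$28,800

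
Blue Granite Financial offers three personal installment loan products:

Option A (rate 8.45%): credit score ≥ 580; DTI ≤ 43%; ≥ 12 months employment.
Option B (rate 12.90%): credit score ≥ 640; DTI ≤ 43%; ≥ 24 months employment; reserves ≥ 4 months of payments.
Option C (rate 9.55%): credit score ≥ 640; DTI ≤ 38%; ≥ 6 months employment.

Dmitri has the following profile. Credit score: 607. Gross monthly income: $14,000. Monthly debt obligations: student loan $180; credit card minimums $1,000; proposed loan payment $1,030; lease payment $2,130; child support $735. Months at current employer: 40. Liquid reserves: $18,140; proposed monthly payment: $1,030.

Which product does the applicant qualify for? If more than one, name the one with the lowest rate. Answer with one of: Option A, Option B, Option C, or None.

Option A

Total debts = (180 + 1,000 + 1,030 + 2,130 + 735) = 5,075; DTI = 5,075/14,000 = 36.2%.
Reserves = 18,140/1,030 = 17.6 months.
Option A: score 607 ≥ 580; DTI 36.2% ≤ 43%; employment 40 ≥ 12 mo → qualifies.
Option B: score 607 < 640; DTI 36.2% ≤ 43%; employment 40 ≥ 24 mo; reserves 17.6 ≥ 4 mo → does not qualify.
Option C: score 607 < 640; DTI 36.2% ≤ 38%; employment 40 ≥ 6 mo → does not qualify.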